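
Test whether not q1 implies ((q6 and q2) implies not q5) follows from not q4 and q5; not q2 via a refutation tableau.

Yes

Initial set: {T (not q4 and q5); T not q2; F (not q1 implies ((q6 and q2) implies not q5))}.
T (not q4 and q5): α-rule — add T not q4, T q5.
F (not q1 implies ((q6 and q2) implies not q5)): α-rule — add T not q1, F ((q6 and q2) implies not q5).
F ((q6 and q2) implies not q5): α-rule — add T (q6 and q2), F not q5.
T (q6 and q2): α-rule — add T q6, T q2.
× closes — contains both q2 and not q2.
All 1 branch closes.
Every branch closed, so the premises entail the conclusion.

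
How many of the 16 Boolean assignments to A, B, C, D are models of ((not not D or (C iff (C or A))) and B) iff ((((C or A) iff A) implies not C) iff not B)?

Initial set: {(((not not D or (C iff (C or A))) and B) iff ((((C or A) iff A) implies not C) iff not B))}.
(((not not D or (C iff (C or A))) and B) iff ((((C or A) iff A) implies not C) iff not B)): β-rule — branch into ((not not D or (C iff (C or A))) and B), ((((C or A) iff A) implies not C) iff not B)  //  not ((not not D or (C iff (C or A))) and B), not ((((C or A) iff A) implies not C) iff not B).
  branch 1 (add ((not not D or (C iff (C or A))) and B), ((((C or A) iff A) implies not C) iff not B)):
    ((not not D or (C iff (C or A))) and B): α-rule — add (not not D or (C iff (C or A))), B.
    ((((C or A) iff A) implies not C) iff not B): β-rule — branch into (((C or A) iff A) implies not C), not B  //  not (((C or A) iff A) implies not C), not not B.
      branch 1.1 (add (((C or A) iff A) implies not C), not B):
        × closes — contains both B and not B.
      branch 1.2 (add not (((C or A) iff A) implies not C), not not B):
        not (((C or A) iff A) implies not C): α-rule — add ((C or A) iff A), not not C.
        (not not D or (C iff (C or A))): β-rule — branch into not not D  //  (C iff (C or A)).
          branch 1.2.1 (add not not D):
            not not D: drop double negation, giving D.
            ((C or A) iff A): β-rule — branch into (C or A), A  //  not (C or A), not A.
              branch 1.2.1.1 (add (C or A), A):
                (C or A): β-rule — branch into C  //  A.
                  branch 1.2.1.1.1 (add C):
                    ○ open, literals {A=T, B=T, C=T, D=T}.
                  branch 1.2.1.1.2 (add A):
                    ○ open, literals {A=T, B=T, C=T, D=T}.
              branch 1.2.1.2 (add not (C or A), not A):
                not (C or A): α-rule — add not C, not A.
                × closes — contains both C and not C.
          branch 1.2.2 (add (C iff (C or A))):
            ((C or A) iff A): β-rule — branch into (C or A), A  //  not (C or A), not A.
              branch 1.2.2.1 (add (C or A), A):
                (C iff (C or A)): β-rule — branch into C, (C or A)  //  not C, not (C or A).
                  branch 1.2.2.1.1 (add C, (C or A)):
                    (C or A): β-rule — branch into C  //  A.
                      branch 1.2.2.1.1.1 (add C):
                        (C or A): β-rule — branch into C  //  A.
                          branch 1.2.2.1.1.1.1 (add C):
                            ○ open, literals {A=T, B=T, C=T}.
                          branch 1.2.2.1.1.1.2 (add A):
                            ○ open, literals {A=T, B=T, C=T}.
                      branch 1.2.2.1.1.2 (add A):
                        (C or A): β-rule — branch into C  //  A.
                          branch 1.2.2.1.1.2.1 (add C):
                            ○ open, literals {A=T, B=T, C=T}.
                          branch 1.2.2.1.1.2.2 (add A):
                            ○ open, literals {A=T, B=T, C=T}.
                  branch 1.2.2.1.2 (add not C, not (C or A)):
                    × closes — contains both C and not C.
              branch 1.2.2.2 (add not (C or A), not A):
                not (C or A): α-rule — add not C, not A.
                × closes — contains both C and not C.
  branch 2 (add not ((not not D or (C iff (C or A))) and B), not ((((C or A) iff A) implies not C) iff not B)):
    not ((not not D or (C iff (C or A))) and B): β-rule — branch into not (not not D or (C iff (C or A)))  //  not B.
      branch 2.1 (add not (not not D or (C iff (C or A)))):
        not (not not D or (C iff (C or A))): α-rule — add not not not D, not (C iff (C or A)).
        not not not D: drop double negation, giving not D.
        not ((((C or A) iff A) implies not C) iff not B): β-rule — branch into (((C or A) iff A) implies not C), not not B  //  not (((C or A) iff A) implies not C), not B.
          branch 2.1.1 (add (((C or A) iff A) implies not C), not not B):
            not (C iff (C or A)): β-rule — branch into C, not (C or A)  //  not C, (C or A).
              branch 2.1.1.1 (add C, not (C or A)):
                not (C or A): α-rule — add not C, not A.
                × closes — contains both C and not C.
              branch 2.1.1.2 (add not C, (C or A)):
                (((C or A) iff A) implies not C): β-rule — branch into not ((C or A) iff A)  //  not C.
                  branch 2.1.1.2.1 (add not ((C or A) iff A)):
                    (C or A): β-rule — branch into C  //  A.
                      branch 2.1.1.2.1.1 (add C):
                        × closes — contains both C and not C.
                      branch 2.1.1.2.1.2 (add A):
                        not ((C or A) iff A): β-rule — branch into (C or A), not A  //  not (C or A), A.
                          branch 2.1.1.2.1.2.1 (add (C or A), not A):
                            × closes — contains both A and not A.
                          branch 2.1.1.2.1.2.2 (add not (C or A), A):
                            not (C or A): α-rule — add not C, not A.
                            × closes — contains both A and not A.
                  branch 2.1.1.2.2 (add not C):
                    (C or A): β-rule — branch into C  //  A.
                      branch 2.1.1.2.2.1 (add C):
                        × closes — contains both C and not C.
                      branch 2.1.1.2.2.2 (add A):
                        ○ open, literals {A=T, B=T, C=F, D=F}.
          branch 2.1.2 (add not (((C or A) iff A) implies not C), not B):
            not (((C or A) iff A) implies not C): α-rule — add ((C or A) iff A), not not C.
            not (C iff (C or A)): β-rule — branch into C, not (C or A)  //  not C, (C or A).
              branch 2.1.2.1 (add C, not (C or A)):
                not (C or A): α-rule — add not C, not A.
                × closes — contains both C and not C.
              branch 2.1.2.2 (add not C, (C or A)):
                × closes — contains both C and not C.
      branch 2.2 (add not B):
        not ((((C or A) iff A) implies not C) iff not B): β-rule — branch into (((C or A) iff A) implies not C), not not B  //  not (((C or A) iff A) implies not C), not B.
          branch 2.2.1 (add (((C or A) iff A) implies not C), not not B):
            × closes — contains both B and not B.
          branch 2.2.2 (add not (((C or A) iff A) implies not C), not B):
            not (((C or A) iff A) implies not C): α-rule — add ((C or A) iff A), not not C.
            ((C or A) iff A): β-rule — branch into (C or A), A  //  not (C or A), not A.
              branch 2.2.2.1 (add (C or A), A):
                (C or A): β-rule — branch into C  //  A.
                  branch 2.2.2.1.1 (add C):
                    ○ open, literals {A=T, B=F, C=T}.
                  branch 2.2.2.1.2 (add A):
                    ○ open, literals {A=T, B=F, C=T}.
              branch 2.2.2.2 (add not (C or A), not A):
                not (C or A): α-rule — add not C, not A.
                × closes — contains both C and not C.
13 branches closed, 9 open.
Each open branch fixes some atoms; the unmentioned ones are free. Counting distinct full assignments: branch {A=T, B=T, C=T, D=T} (none free) contributes 1 new; branch {A=T, B=T, C=T, D=T} (none free) contributes 0 new; branch {A=T, B=T, C=T} (D) contributes 1 new; branch {A=T, B=T, C=T} (D) contributes 0 new; branch {A=T, B=T, C=T} (D) contributes 0 new; branch {A=T, B=T, C=T} (D) contributes 0 new; branch {A=T, B=T, C=F, D=F} (none free) contributes 1 new; branch {A=T, B=F, C=T} (D) contributes 2 new; branch {A=T, B=F, C=T} (D) contributes 0 new. Total: 5.

5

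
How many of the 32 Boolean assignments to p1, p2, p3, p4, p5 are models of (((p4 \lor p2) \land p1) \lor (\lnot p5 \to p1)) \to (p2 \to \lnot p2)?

20

Initial set: {((((p4 \lor p2) \land p1) \lor (\lnot p5 \to p1)) \to (p2 \to \lnot p2))}.
((((p4 \lor p2) \land p1) \lor (\lnot p5 \to p1)) \to (p2 \to \lnot p2)): β-rule — branch into \lnot (((p4 \lor p2) \land p1) \lor (\lnot p5 \to p1))  //  (p2 \to \lnot p2).
  branch 1 (add \lnot (((p4 \lor p2) \land p1) \lor (\lnot p5 \to p1))):
    \lnot (((p4 \lor p2) \land p1) \lor (\lnot p5 \to p1)): α-rule — add \lnot ((p4 \lor p2) \land p1), \lnot (\lnot p5 \to p1).
    \lnot (\lnot p5 \to p1): α-rule — add \lnot p5, \lnot p1.
    \lnot ((p4 \lor p2) \land p1): β-rule — branch into \lnot (p4 \lor p2)  //  \lnot p1.
      branch 1.1 (add \lnot (p4 \lor p2)):
        \lnot (p4 \lor p2): α-rule — add \lnot p4, \lnot p2.
        ○ open, literals {p1=F, p2=F, p4=F, p5=F}.
      branch 1.2 (add \lnot p1):
        ○ open, literals {p1=F, p5=F}.
  branch 2 (add (p2 \to \lnot p2)):
    (p2 \to \lnot p2): β-rule — branch into \lnot p2  //  \lnot p2.
      branch 2.1 (add \lnot p2):
        ○ open, literals {p2=F}.
      branch 2.2 (add \lnot p2):
        ○ open, literals {p2=F}.
0 branches closed, 4 open.
Each open branch fixes some atoms; the unmentioned ones are free. Counting distinct full assignments: branch {p1=F, p2=F, p4=F, p5=F} (p3) contributes 2 new; branch {p1=F, p5=F} (p2, p3, p4) contributes 6 new; branch {p2=F} (p1, p3, p4, p5) contributes 12 new; branch {p2=F} (p1, p3, p4, p5) contributes 0 new. Total: 20.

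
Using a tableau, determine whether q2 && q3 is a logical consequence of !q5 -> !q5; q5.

Initial set: {(!q5 -> !q5); q5; !(q2 && q3)}.
(!q5 -> !q5): β-rule — branch into !!q5  //  !q5.
  branch 1 (add !!q5):
    !(q2 && q3): β-rule — branch into !q2  //  !q3.
      branch 1.1 (add !q2):
        ○ open, literals {q2=false, q5=true}.
      branch 1.2 (add !q3):
        ○ open, literals {q3=false, q5=true}.
  branch 2 (add !q5):
    × closes — contains both q5 and !q5.
1 branch closed, 2 open.
An open branch gives a countermodel: q2=false, q5=true (unmentioned atoms arbitrary); the premises hold there but the conclusion fails.

No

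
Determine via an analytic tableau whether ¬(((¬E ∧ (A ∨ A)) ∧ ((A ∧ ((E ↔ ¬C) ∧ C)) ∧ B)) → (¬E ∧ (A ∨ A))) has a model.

Initial set: {¬(((¬E ∧ (A ∨ A)) ∧ ((A ∧ ((E ↔ ¬C) ∧ C)) ∧ B)) → (¬E ∧ (A ∨ A)))}.
¬(((¬E ∧ (A ∨ A)) ∧ ((A ∧ ((E ↔ ¬C) ∧ C)) ∧ B)) → (¬E ∧ (A ∨ A))): α-rule — add ((¬E ∧ (A ∨ A)) ∧ ((A ∧ ((E ↔ ¬C) ∧ C)) ∧ B)), ¬(¬E ∧ (A ∨ A)).
((¬E ∧ (A ∨ A)) ∧ ((A ∧ ((E ↔ ¬C) ∧ C)) ∧ B)): α-rule — add (¬E ∧ (A ∨ A)), ((A ∧ ((E ↔ ¬C) ∧ C)) ∧ B).
(¬E ∧ (A ∨ A)): α-rule — add ¬E, (A ∨ A).
((A ∧ ((E ↔ ¬C) ∧ C)) ∧ B): α-rule — add (A ∧ ((E ↔ ¬C) ∧ C)), B.
(A ∧ ((E ↔ ¬C) ∧ C)): α-rule — add A, ((E ↔ ¬C) ∧ C).
((E ↔ ¬C) ∧ C): α-rule — add (E ↔ ¬C), C.
¬(¬E ∧ (A ∨ A)): β-rule — branch into ¬¬E  //  ¬(A ∨ A).
  branch 1 (add ¬¬E):
    × closes — contains both E and ¬E.
  branch 2 (add ¬(A ∨ A)):
    ¬(A ∨ A): α-rule — add ¬A, ¬A.
    × closes — contains both A and ¬A.
All 2 branches close.
Every branch closed; the formula is unsatisfiable.

Unsatisfiable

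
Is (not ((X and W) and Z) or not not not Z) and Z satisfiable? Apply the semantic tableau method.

Satisfiable

Initial set: {((not ((X and W) and Z) or not not not Z) and Z)}.
((not ((X and W) and Z) or not not not Z) and Z): α-rule — add (not ((X and W) and Z) or not not not Z), Z.
(not ((X and W) and Z) or not not not Z): β-rule — branch into not ((X and W) and Z)  //  not not not Z.
  branch 1 (add not ((X and W) and Z)):
    not ((X and W) and Z): β-rule — branch into not (X and W)  //  not Z.
      branch 1.1 (add not (X and W)):
        not (X and W): β-rule — branch into not X  //  not W.
          branch 1.1.1 (add not X):
            ○ open, literals {X=false, Z=true}.
          branch 1.1.2 (add not W):
            ○ open, literals {W=false, Z=true}.
      branch 1.2 (add not Z):
        × closes — contains both Z and not Z.
  branch 2 (add not not not Z):
    not not not Z: drop double negation, giving not Z.
    × closes — contains both Z and not Z.
2 branches closed, 2 open.
An open branch gives a satisfying assignment: X=false, Z=true.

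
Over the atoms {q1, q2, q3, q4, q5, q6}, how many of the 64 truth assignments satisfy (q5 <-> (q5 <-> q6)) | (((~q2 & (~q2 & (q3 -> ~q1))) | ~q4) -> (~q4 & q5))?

Initial set: {((q5 <-> (q5 <-> q6)) | (((~q2 & (~q2 & (q3 -> ~q1))) | ~q4) -> (~q4 & q5)))}.
((q5 <-> (q5 <-> q6)) | (((~q2 & (~q2 & (q3 -> ~q1))) | ~q4) -> (~q4 & q5))): β-rule — branch into (q5 <-> (q5 <-> q6))  //  (((~q2 & (~q2 & (q3 -> ~q1))) | ~q4) -> (~q4 & q5)).
  branch 1 (add (q5 <-> (q5 <-> q6))):
    (q5 <-> (q5 <-> q6)): β-rule — branch into q5, (q5 <-> q6)  //  ~q5, ~(q5 <-> q6).
      branch 1.1 (add q5, (q5 <-> q6)):
        (q5 <-> q6): β-rule — branch into q5, q6  //  ~q5, ~q6.
          branch 1.1.1 (add q5, q6):
            ○ open, literals {q5=T, q6=T}.
          branch 1.1.2 (add ~q5, ~q6):
            × closes — contains both q5 and ~q5.
      branch 1.2 (add ~q5, ~(q5 <-> q6)):
        ~(q5 <-> q6): β-rule — branch into q5, ~q6  //  ~q5, q6.
          branch 1.2.1 (add q5, ~q6):
            × closes — contains both q5 and ~q5.
          branch 1.2.2 (add ~q5, q6):
            ○ open, literals {q5=F, q6=T}.
  branch 2 (add (((~q2 & (~q2 & (q3 -> ~q1))) | ~q4) -> (~q4 & q5))):
    (((~q2 & (~q2 & (q3 -> ~q1))) | ~q4) -> (~q4 & q5)): β-rule — branch into ~((~q2 & (~q2 & (q3 -> ~q1))) | ~q4)  //  (~q4 & q5).
      branch 2.1 (add ~((~q2 & (~q2 & (q3 -> ~q1))) | ~q4)):
        ~((~q2 & (~q2 & (q3 -> ~q1))) | ~q4): α-rule — add ~(~q2 & (~q2 & (q3 -> ~q1))), ~~q4.
        ~(~q2 & (~q2 & (q3 -> ~q1))): β-rule — branch into ~~q2  //  ~(~q2 & (q3 -> ~q1)).
          branch 2.1.1 (add ~~q2):
            ○ open, literals {q2=T, q4=T}.
          branch 2.1.2 (add ~(~q2 & (q3 -> ~q1))):
            ~(~q2 & (q3 -> ~q1)): β-rule — branch into ~~q2  //  ~(q3 -> ~q1).
              branch 2.1.2.1 (add ~~q2):
                ○ open, literals {q2=T, q4=T}.
              branch 2.1.2.2 (add ~(q3 -> ~q1)):
                ~(q3 -> ~q1): α-rule — add q3, ~~q1.
                ○ open, literals {q1=T, q3=T, q4=T}.
      branch 2.2 (add (~q4 & q5)):
        (~q4 & q5): α-rule — add ~q4, q5.
        ○ open, literals {q4=F, q5=T}.
2 branches closed, 6 open.
Each open branch fixes some atoms; the unmentioned ones are free. Counting distinct full assignments: branch {q5=T, q6=T} (q1, q2, q3, q4) contributes 16 new; branch {q5=F, q6=T} (q1, q2, q3, q4) contributes 16 new; branch {q2=T, q4=T} (q1, q3, q5, q6) contributes 8 new; branch {q2=T, q4=T} (q1, q3, q5, q6) contributes 0 new; branch {q1=T, q3=T, q4=T} (q2, q5, q6) contributes 2 new; branch {q4=F, q5=T} (q1, q2, q3, q6) contributes 8 new. Total: 50.

50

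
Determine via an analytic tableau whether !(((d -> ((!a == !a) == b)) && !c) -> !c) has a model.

Initial set: {!(((d -> ((!a == !a) == b)) && !c) -> !c)}.
!(((d -> ((!a == !a) == b)) && !c) -> !c): α-rule — add ((d -> ((!a == !a) == b)) && !c), !!c.
((d -> ((!a == !a) == b)) && !c): α-rule — add (d -> ((!a == !a) == b)), !c.
× closes — contains both c and !c.
All 1 branch closes.
Every branch closed; the formula is unsatisfiable.

Unsatisfiable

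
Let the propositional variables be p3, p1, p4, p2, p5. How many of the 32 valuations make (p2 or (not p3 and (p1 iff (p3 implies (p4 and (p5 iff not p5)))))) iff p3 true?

12

Initial set: {((p2 or (not p3 and (p1 iff (p3 implies (p4 and (p5 iff not p5)))))) iff p3)}.
((p2 or (not p3 and (p1 iff (p3 implies (p4 and (p5 iff not p5)))))) iff p3): β-rule — branch into (p2 or (not p3 and (p1 iff (p3 implies (p4 and (p5 iff not p5)))))), p3  //  not (p2 or (not p3 and (p1 iff (p3 implies (p4 and (p5 iff not p5)))))), not p3.
  branch 1 (add (p2 or (not p3 and (p1 iff (p3 implies (p4 and (p5 iff not p5)))))), p3):
    (p2 or (not p3 and (p1 iff (p3 implies (p4 and (p5 iff not p5)))))): β-rule — branch into p2  //  (not p3 and (p1 iff (p3 implies (p4 and (p5 iff not p5))))).
      branch 1.1 (add p2):
        ○ open, literals {p2=true, p3=true}.
      branch 1.2 (add (not p3 and (p1 iff (p3 implies (p4 and (p5 iff not p5)))))):
        (not p3 and (p1 iff (p3 implies (p4 and (p5 iff not p5))))): α-rule — add not p3, (p1 iff (p3 implies (p4 and (p5 iff not p5)))).
        × closes — contains both p3 and not p3.
  branch 2 (add not (p2 or (not p3 and (p1 iff (p3 implies (p4 and (p5 iff not p5)))))), not p3):
    not (p2 or (not p3 and (p1 iff (p3 implies (p4 and (p5 iff not p5)))))): α-rule — add not p2, not (not p3 and (p1 iff (p3 implies (p4 and (p5 iff not p5))))).
    not (not p3 and (p1 iff (p3 implies (p4 and (p5 iff not p5))))): β-rule — branch into not not p3  //  not (p1 iff (p3 implies (p4 and (p5 iff not p5)))).
      branch 2.1 (add not not p3):
        × closes — contains both p3 and not p3.
      branch 2.2 (add not (p1 iff (p3 implies (p4 and (p5 iff not p5))))):
        not (p1 iff (p3 implies (p4 and (p5 iff not p5)))): β-rule — branch into p1, not (p3 implies (p4 and (p5 iff not p5)))  //  not p1, (p3 implies (p4 and (p5 iff not p5))).
          branch 2.2.1 (add p1, not (p3 implies (p4 and (p5 iff not p5)))):
            not (p3 implies (p4 and (p5 iff not p5))): α-rule — add p3, not (p4 and (p5 iff not p5)).
            × closes — contains both p3 and not p3.
          branch 2.2.2 (add not p1, (p3 implies (p4 and (p5 iff not p5)))):
            (p3 implies (p4 and (p5 iff not p5))): β-rule — branch into not p3  //  (p4 and (p5 iff not p5)).
              branch 2.2.2.1 (add not p3):
                ○ open, literals {p1=false, p2=false, p3=false}.
              branch 2.2.2.2 (add (p4 and (p5 iff not p5))):
                (p4 and (p5 iff not p5)): α-rule — add p4, (p5 iff not p5).
                (p5 iff not p5): β-rule — branch into p5, not p5  //  not p5, not not p5.
                  branch 2.2.2.2.1 (add p5, not p5):
                    × closes — contains both p5 and not p5.
                  branch 2.2.2.2.2 (add not p5, not not p5):
                    × closes — contains both p5 and not p5.
5 branches closed, 2 open.
Each open branch fixes some atoms; the unmentioned ones are free. Counting distinct full assignments: branch {p2=true, p3=true} (p1, p4, p5) contributes 8 new; branch {p1=false, p2=false, p3=false} (p4, p5) contributes 4 new. Total: 12.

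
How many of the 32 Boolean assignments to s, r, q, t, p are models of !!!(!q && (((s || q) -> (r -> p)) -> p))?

Initial set: {!!!(!q && (((s || q) -> (r -> p)) -> p))}.
!!!(!q && (((s || q) -> (r -> p)) -> p)): drop double negation, giving !(!q && (((s || q) -> (r -> p)) -> p)).
!(!q && (((s || q) -> (r -> p)) -> p)): β-rule — branch into !!q  //  !(((s || q) -> (r -> p)) -> p).
  branch 1 (add !!q):
    ○ open, literals {q=T}.
  branch 2 (add !(((s || q) -> (r -> p)) -> p)):
    !(((s || q) -> (r -> p)) -> p): α-rule — add ((s || q) -> (r -> p)), !p.
    ((s || q) -> (r -> p)): β-rule — branch into !(s || q)  //  (r -> p).
      branch 2.1 (add !(s || q)):
        !(s || q): α-rule — add !s, !q.
        ○ open, literals {p=F, q=F, s=F}.
      branch 2.2 (add (r -> p)):
        (r -> p): β-rule — branch into !r  //  p.
          branch 2.2.1 (add !r):
            ○ open, literals {p=F, r=F}.
          branch 2.2.2 (add p):
            × closes — contains both p and !p.
1 branch closed, 3 open.
Each open branch fixes some atoms; the unmentioned ones are free. Counting distinct full assignments: branch {q=T} (s, r, t, p) contributes 16 new; branch {p=F, q=F, s=F} (r, t) contributes 4 new; branch {p=F, r=F} (s, q, t) contributes 2 new. Total: 22.

22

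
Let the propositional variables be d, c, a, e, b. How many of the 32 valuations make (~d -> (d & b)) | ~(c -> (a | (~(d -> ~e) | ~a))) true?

Initial set: {((~d -> (d & b)) | ~(c -> (a | (~(d -> ~e) | ~a))))}.
((~d -> (d & b)) | ~(c -> (a | (~(d -> ~e) | ~a)))): β-rule — branch into (~d -> (d & b))  //  ~(c -> (a | (~(d -> ~e) | ~a))).
  branch 1 (add (~d -> (d & b))):
    (~d -> (d & b)): β-rule — branch into ~~d  //  (d & b).
      branch 1.1 (add ~~d):
        ○ open, literals {d=1}.
      branch 1.2 (add (d & b)):
        (d & b): α-rule — add d, b.
        ○ open, literals {b=1, d=1}.
  branch 2 (add ~(c -> (a | (~(d -> ~e) | ~a)))):
    ~(c -> (a | (~(d -> ~e) | ~a))): α-rule — add c, ~(a | (~(d -> ~e) | ~a)).
    ~(a | (~(d -> ~e) | ~a)): α-rule — add ~a, ~(~(d -> ~e) | ~a).
    ~(~(d -> ~e) | ~a): α-rule — add ~~(d -> ~e), ~~a.
    × closes — contains both a and ~a.
1 branch closed, 2 open.
Each open branch fixes some atoms; the unmentioned ones are free. Counting distinct full assignments: branch {d=1} (c, a, e, b) contributes 16 new; branch {b=1, d=1} (c, a, e) contributes 0 new. Total: 16.

16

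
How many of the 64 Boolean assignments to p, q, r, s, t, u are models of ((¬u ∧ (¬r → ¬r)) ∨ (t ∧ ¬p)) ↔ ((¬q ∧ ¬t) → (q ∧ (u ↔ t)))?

Initial set: {(((¬u ∧ (¬r → ¬r)) ∨ (t ∧ ¬p)) ↔ ((¬q ∧ ¬t) → (q ∧ (u ↔ t))))}.
(((¬u ∧ (¬r → ¬r)) ∨ (t ∧ ¬p)) ↔ ((¬q ∧ ¬t) → (q ∧ (u ↔ t)))): β-rule — branch into ((¬u ∧ (¬r → ¬r)) ∨ (t ∧ ¬p)), ((¬q ∧ ¬t) → (q ∧ (u ↔ t)))  //  ¬((¬u ∧ (¬r → ¬r)) ∨ (t ∧ ¬p)), ¬((¬q ∧ ¬t) → (q ∧ (u ↔ t))).
  branch 1 (add ((¬u ∧ (¬r → ¬r)) ∨ (t ∧ ¬p)), ((¬q ∧ ¬t) → (q ∧ (u ↔ t)))):
    ((¬u ∧ (¬r → ¬r)) ∨ (t ∧ ¬p)): β-rule — branch into (¬u ∧ (¬r → ¬r))  //  (t ∧ ¬p).
      branch 1.1 (add (¬u ∧ (¬r → ¬r))):
        (¬u ∧ (¬r → ¬r)): α-rule — add ¬u, (¬r → ¬r).
        ((¬q ∧ ¬t) → (q ∧ (u ↔ t))): β-rule — branch into ¬(¬q ∧ ¬t)  //  (q ∧ (u ↔ t)).
          branch 1.1.1 (add ¬(¬q ∧ ¬t)):
            (¬r → ¬r): β-rule — branch into ¬¬r  //  ¬r.
              branch 1.1.1.1 (add ¬¬r):
                ¬(¬q ∧ ¬t): β-rule — branch into ¬¬q  //  ¬¬t.
                  branch 1.1.1.1.1 (add ¬¬q):
                    ○ open, literals {q=1, r=1, u=0}.
                  branch 1.1.1.1.2 (add ¬¬t):
                    ○ open, literals {r=1, t=1, u=0}.
              branch 1.1.1.2 (add ¬r):
                ¬(¬q ∧ ¬t): β-rule — branch into ¬¬q  //  ¬¬t.
                  branch 1.1.1.2.1 (add ¬¬q):
                    ○ open, literals {q=1, r=0, u=0}.
                  branch 1.1.1.2.2 (add ¬¬t):
                    ○ open, literals {r=0, t=1, u=0}.
          branch 1.1.2 (add (q ∧ (u ↔ t))):
            (q ∧ (u ↔ t)): α-rule — add q, (u ↔ t).
            (¬r → ¬r): β-rule — branch into ¬¬r  //  ¬r.
              branch 1.1.2.1 (add ¬¬r):
                (u ↔ t): β-rule — branch into u, t  //  ¬u, ¬t.
                  branch 1.1.2.1.1 (add u, t):
                    × closes — contains both u and ¬u.
                  branch 1.1.2.1.2 (add ¬u, ¬t):
                    ○ open, literals {q=1, r=1, t=0, u=0}.
              branch 1.1.2.2 (add ¬r):
                (u ↔ t): β-rule — branch into u, t  //  ¬u, ¬t.
                  branch 1.1.2.2.1 (add u, t):
                    × closes — contains both u and ¬u.
                  branch 1.1.2.2.2 (add ¬u, ¬t):
                    ○ open, literals {q=1, r=0, t=0, u=0}.
      branch 1.2 (add (t ∧ ¬p)):
        (t ∧ ¬p): α-rule — add t, ¬p.
        ((¬q ∧ ¬t) → (q ∧ (u ↔ t))): β-rule — branch into ¬(¬q ∧ ¬t)  //  (q ∧ (u ↔ t)).
          branch 1.2.1 (add ¬(¬q ∧ ¬t)):
            ¬(¬q ∧ ¬t): β-rule — branch into ¬¬q  //  ¬¬t.
              branch 1.2.1.1 (add ¬¬q):
                ○ open, literals {p=0, q=1, t=1}.
              branch 1.2.1.2 (add ¬¬t):
                ○ open, literals {p=0, t=1}.
          branch 1.2.2 (add (q ∧ (u ↔ t))):
            (q ∧ (u ↔ t)): α-rule — add q, (u ↔ t).
            (u ↔ t): β-rule — branch into u, t  //  ¬u, ¬t.
              branch 1.2.2.1 (add u, t):
                ○ open, literals {p=0, q=1, t=1, u=1}.
              branch 1.2.2.2 (add ¬u, ¬t):
                × closes — contains both t and ¬t.
  branch 2 (add ¬((¬u ∧ (¬r → ¬r)) ∨ (t ∧ ¬p)), ¬((¬q ∧ ¬t) → (q ∧ (u ↔ t)))):
    ¬((¬u ∧ (¬r → ¬r)) ∨ (t ∧ ¬p)): α-rule — add ¬(¬u ∧ (¬r → ¬r)), ¬(t ∧ ¬p).
    ¬((¬q ∧ ¬t) → (q ∧ (u ↔ t))): α-rule — add (¬q ∧ ¬t), ¬(q ∧ (u ↔ t)).
    (¬q ∧ ¬t): α-rule — add ¬q, ¬t.
    ¬(¬u ∧ (¬r → ¬r)): β-rule — branch into ¬¬u  //  ¬(¬r → ¬r).
      branch 2.1 (add ¬¬u):
        ¬(t ∧ ¬p): β-rule — branch into ¬t  //  ¬¬p.
          branch 2.1.1 (add ¬t):
            ¬(q ∧ (u ↔ t)): β-rule — branch into ¬q  //  ¬(u ↔ t).
              branch 2.1.1.1 (add ¬q):
                ○ open, literals {q=0, t=0, u=1}.
              branch 2.1.1.2 (add ¬(u ↔ t)):
                ¬(u ↔ t): β-rule — branch into u, ¬t  //  ¬u, t.
                  branch 2.1.1.2.1 (add u, ¬t):
                    ○ open, literals {q=0, t=0, u=1}.
                  branch 2.1.1.2.2 (add ¬u, t):
                    × closes — contains both u and ¬u.
          branch 2.1.2 (add ¬¬p):
            ¬(q ∧ (u ↔ t)): β-rule — branch into ¬q  //  ¬(u ↔ t).
              branch 2.1.2.1 (add ¬q):
                ○ open, literals {p=1, q=0, t=0, u=1}.
              branch 2.1.2.2 (add ¬(u ↔ t)):
                ¬(u ↔ t): β-rule — branch into u, ¬t  //  ¬u, t.
                  branch 2.1.2.2.1 (add u, ¬t):
                    ○ open, literals {p=1, q=0, t=0, u=1}.
                  branch 2.1.2.2.2 (add ¬u, t):
                    × closes — contains both u and ¬u.
      branch 2.2 (add ¬(¬r → ¬r)):
        ¬(¬r → ¬r): α-rule — add ¬r, ¬¬r.
        × closes — contains both r and ¬r.
6 branches closed, 13 open.
Each open branch fixes some atoms; the unmentioned ones are free. Counting distinct full assignments: branch {q=1, r=1, u=0} (p, s, t) contributes 8 new; branch {r=1, t=1, u=0} (p, q, s) contributes 4 new; branch {q=1, r=0, u=0} (p, s, t) contributes 8 new; branch {r=0, t=1, u=0} (p, q, s) contributes 4 new; branch {q=1, r=1, t=0, u=0} (p, s) contributes 0 new; branch {q=1, r=0, t=0, u=0} (p, s) contributes 0 new; branch {p=0, q=1, t=1} (r, s, u) contributes 4 new; branch {p=0, t=1} (q, r, s, u) contributes 4 new; branch {p=0, q=1, t=1, u=1} (r, s) contributes 0 new; branch {q=0, t=0, u=1} (p, r, s) contributes 8 new; branch {q=0, t=0, u=1} (p, r, s) contributes 0 new; branch {p=1, q=0, t=0, u=1} (r, s) contributes 0 new; branch {p=1, q=0, t=0, u=1} (r, s) contributes 0 new. Total: 40.

40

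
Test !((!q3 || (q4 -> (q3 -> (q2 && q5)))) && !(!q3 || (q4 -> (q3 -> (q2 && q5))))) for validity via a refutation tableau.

Valid

Assume the negation and expand:
Initial set: {!!((!q3 || (q4 -> (q3 -> (q2 && q5)))) && !(!q3 || (q4 -> (q3 -> (q2 && q5)))))}.
!!((!q3 || (q4 -> (q3 -> (q2 && q5)))) && !(!q3 || (q4 -> (q3 -> (q2 && q5))))): α-rule — add (!q3 || (q4 -> (q3 -> (q2 && q5)))), !(!q3 || (q4 -> (q3 -> (q2 && q5)))).
!(!q3 || (q4 -> (q3 -> (q2 && q5)))): α-rule — add !!q3, !(q4 -> (q3 -> (q2 && q5))).
!(q4 -> (q3 -> (q2 && q5))): α-rule — add q4, !(q3 -> (q2 && q5)).
!(q3 -> (q2 && q5)): α-rule — add q3, !(q2 && q5).
(!q3 || (q4 -> (q3 -> (q2 && q5)))): β-rule — branch into !q3  //  (q4 -> (q3 -> (q2 && q5))).
  branch 1 (add !q3):
    × closes — contains both q3 and !q3.
  branch 2 (add (q4 -> (q3 -> (q2 && q5)))):
    !(q2 && q5): β-rule — branch into !q2  //  !q5.
      branch 2.1 (add !q2):
        (q4 -> (q3 -> (q2 && q5))): β-rule — branch into !q4  //  (q3 -> (q2 && q5)).
          branch 2.1.1 (add !q4):
            × closes — contains both q4 and !q4.
          branch 2.1.2 (add (q3 -> (q2 && q5))):
            (q3 -> (q2 && q5)): β-rule — branch into !q3  //  (q2 && q5).
              branch 2.1.2.1 (add !q3):
                × closes — contains both q3 and !q3.
              branch 2.1.2.2 (add (q2 && q5)):
                (q2 && q5): α-rule — add q2, q5.
                × closes — contains both q2 and !q2.
      branch 2.2 (add !q5):
        (q4 -> (q3 -> (q2 && q5))): β-rule — branch into !q4  //  (q3 -> (q2 && q5)).
          branch 2.2.1 (add !q4):
            × closes — contains both q4 and !q4.
          branch 2.2.2 (add (q3 -> (q2 && q5))):
            (q3 -> (q2 && q5)): β-rule — branch into !q3  //  (q2 && q5).
              branch 2.2.2.1 (add !q3):
                × closes — contains both q3 and !q3.
              branch 2.2.2.2 (add (q2 && q5)):
                (q2 && q5): α-rule — add q2, q5.
                × closes — contains both q5 and !q5.
All 7 branches close.
Every branch closed, so the negation is unsatisfiable and the formula is valid.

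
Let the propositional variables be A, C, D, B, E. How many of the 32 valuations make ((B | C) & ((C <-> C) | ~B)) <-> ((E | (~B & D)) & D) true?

Initial set: {(((B | C) & ((C <-> C) | ~B)) <-> ((E | (~B & D)) & D))}.
(((B | C) & ((C <-> C) | ~B)) <-> ((E | (~B & D)) & D)): β-rule — branch into ((B | C) & ((C <-> C) | ~B)), ((E | (~B & D)) & D)  //  ~((B | C) & ((C <-> C) | ~B)), ~((E | (~B & D)) & D).
  branch 1 (add ((B | C) & ((C <-> C) | ~B)), ((E | (~B & D)) & D)):
    ((B | C) & ((C <-> C) | ~B)): α-rule — add (B | C), ((C <-> C) | ~B).
    ((E | (~B & D)) & D): α-rule — add (E | (~B & D)), D.
    (B | C): β-rule — branch into B  //  C.
      branch 1.1 (add B):
        ((C <-> C) | ~B): β-rule — branch into (C <-> C)  //  ~B.
          branch 1.1.1 (add (C <-> C)):
            (E | (~B & D)): β-rule — branch into E  //  (~B & D).
              branch 1.1.1.1 (add E):
                (C <-> C): β-rule — branch into C, C  //  ~C, ~C.
                  branch 1.1.1.1.1 (add C, C):
                    ○ open, literals {B=1, C=1, D=1, E=1}.
                  branch 1.1.1.1.2 (add ~C, ~C):
                    ○ open, literals {B=1, C=0, D=1, E=1}.
              branch 1.1.1.2 (add (~B & D)):
                (~B & D): α-rule — add ~B, D.
                × closes — contains both B and ~B.
          branch 1.1.2 (add ~B):
            × closes — contains both B and ~B.
      branch 1.2 (add C):
        ((C <-> C) | ~B): β-rule — branch into (C <-> C)  //  ~B.
          branch 1.2.1 (add (C <-> C)):
            (E | (~B & D)): β-rule — branch into E  //  (~B & D).
              branch 1.2.1.1 (add E):
                (C <-> C): β-rule — branch into C, C  //  ~C, ~C.
                  branch 1.2.1.1.1 (add C, C):
                    ○ open, literals {C=1, D=1, E=1}.
                  branch 1.2.1.1.2 (add ~C, ~C):
                    × closes — contains both C and ~C.
              branch 1.2.1.2 (add (~B & D)):
                (~B & D): α-rule — add ~B, D.
                (C <-> C): β-rule — branch into C, C  //  ~C, ~C.
                  branch 1.2.1.2.1 (add C, C):
                    ○ open, literals {B=0, C=1, D=1}.
                  branch 1.2.1.2.2 (add ~C, ~C):
                    × closes — contains both C and ~C.
          branch 1.2.2 (add ~B):
            (E | (~B & D)): β-rule — branch into E  //  (~B & D).
              branch 1.2.2.1 (add E):
                ○ open, literals {B=0, C=1, D=1, E=1}.
              branch 1.2.2.2 (add (~B & D)):
                (~B & D): α-rule — add ~B, D.
                ○ open, literals {B=0, C=1, D=1}.
  branch 2 (add ~((B | C) & ((C <-> C) | ~B)), ~((E | (~B & D)) & D)):
    ~((B | C) & ((C <-> C) | ~B)): β-rule — branch into ~(B | C)  //  ~((C <-> C) | ~B).
      branch 2.1 (add ~(B | C)):
        ~(B | C): α-rule — add ~B, ~C.
        ~((E | (~B & D)) & D): β-rule — branch into ~(E | (~B & D))  //  ~D.
          branch 2.1.1 (add ~(E | (~B & D))):
            ~(E | (~B & D)): α-rule — add ~E, ~(~B & D).
            ~(~B & D): β-rule — branch into ~~B  //  ~D.
              branch 2.1.1.1 (add ~~B):
                × closes — contains both B and ~B.
              branch 2.1.1.2 (add ~D):
                ○ open, literals {B=0, C=0, D=0, E=0}.
          branch 2.1.2 (add ~D):
            ○ open, literals {B=0, C=0, D=0}.
      branch 2.2 (add ~((C <-> C) | ~B)):
        ~((C <-> C) | ~B): α-rule — add ~(C <-> C), ~~B.
        ~((E | (~B & D)) & D): β-rule — branch into ~(E | (~B & D))  //  ~D.
          branch 2.2.1 (add ~(E | (~B & D))):
            ~(E | (~B & D)): α-rule — add ~E, ~(~B & D).
            ~(C <-> C): β-rule — branch into C, ~C  //  ~C, C.
              branch 2.2.1.1 (add C, ~C):
                × closes — contains both C and ~C.
              branch 2.2.1.2 (add ~C, C):
                × closes — contains both C and ~C.
          branch 2.2.2 (add ~D):
            ~(C <-> C): β-rule — branch into C, ~C  //  ~C, C.
              branch 2.2.2.1 (add C, ~C):
                × closes — contains both C and ~C.
              branch 2.2.2.2 (add ~C, C):
                × closes — contains both C and ~C.
9 branches closed, 8 open.
Each open branch fixes some atoms; the unmentioned ones are free. Counting distinct full assignments: branch {B=1, C=1, D=1, E=1} (A) contributes 2 new; branch {B=1, C=0, D=1, E=1} (A) contributes 2 new; branch {C=1, D=1, E=1} (A, B) contributes 2 new; branch {B=0, C=1, D=1} (A, E) contributes 2 new; branch {B=0, C=1, D=1, E=1} (A) contributes 0 new; branch {B=0, C=1, D=1} (A, E) contributes 0 new; branch {B=0, C=0, D=0, E=0} (A) contributes 2 new; branch {B=0, C=0, D=0} (A, E) contributes 2 new. Total: 12.

12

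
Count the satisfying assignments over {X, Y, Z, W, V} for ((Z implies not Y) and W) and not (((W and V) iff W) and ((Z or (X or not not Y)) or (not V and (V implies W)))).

Initial set: {(((Z implies not Y) and W) and not (((W and V) iff W) and ((Z or (X or not not Y)) or (not V and (V implies W)))))}.
(((Z implies not Y) and W) and not (((W and V) iff W) and ((Z or (X or not not Y)) or (not V and (V implies W))))): α-rule — add ((Z implies not Y) and W), not (((W and V) iff W) and ((Z or (X or not not Y)) or (not V and (V implies W)))).
((Z implies not Y) and W): α-rule — add (Z implies not Y), W.
not (((W and V) iff W) and ((Z or (X or not not Y)) or (not V and (V implies W)))): β-rule — branch into not ((W and V) iff W)  //  not ((Z or (X or not not Y)) or (not V and (V implies W))).
  branch 1 (add not ((W and V) iff W)):
    (Z implies not Y): β-rule — branch into not Z  //  not Y.
      branch 1.1 (add not Z):
        not ((W and V) iff W): β-rule — branch into (W and V), not W  //  not (W and V), W.
          branch 1.1.1 (add (W and V), not W):
            × closes — contains both W and not W.
          branch 1.1.2 (add not (W and V), W):
            not (W and V): β-rule — branch into not W  //  not V.
              branch 1.1.2.1 (add not W):
                × closes — contains both W and not W.
              branch 1.1.2.2 (add not V):
                ○ open, literals {V=F, W=T, Z=F}.
      branch 1.2 (add not Y):
        not ((W and V) iff W): β-rule — branch into (W and V), not W  //  not (W and V), W.
          branch 1.2.1 (add (W and V), not W):
            × closes — contains both W and not W.
          branch 1.2.2 (add not (W and V), W):
            not (W and V): β-rule — branch into not W  //  not V.
              branch 1.2.2.1 (add not W):
                × closes — contains both W and not W.
              branch 1.2.2.2 (add not V):
                ○ open, literals {V=F, W=T, Y=F}.
  branch 2 (add not ((Z or (X or not not Y)) or (not V and (V implies W)))):
    not ((Z or (X or not not Y)) or (not V and (V implies W))): α-rule — add not (Z or (X or not not Y)), not (not V and (V implies W)).
    not (Z or (X or not not Y)): α-rule — add not Z, not (X or not not Y).
    not (X or not not Y): α-rule — add not X, not not not Y.
    not not not Y: drop double negation, giving not Y.
    (Z implies not Y): β-rule — branch into not Z  //  not Y.
      branch 2.1 (add not Z):
        not (not V and (V implies W)): β-rule — branch into not not V  //  not (V implies W).
          branch 2.1.1 (add not not V):
            ○ open, literals {V=T, W=T, X=F, Y=F, Z=F}.
          branch 2.1.2 (add not (V implies W)):
            not (V implies W): α-rule — add V, not W.
            × closes — contains both W and not W.
      branch 2.2 (add not Y):
        not (not V and (V implies W)): β-rule — branch into not not V  //  not (V implies W).
          branch 2.2.1 (add not not V):
            ○ open, literals {V=T, W=T, X=F, Y=F, Z=F}.
          branch 2.2.2 (add not (V implies W)):
            not (V implies W): α-rule — add V, not W.
            × closes — contains both W and not W.
6 branches closed, 4 open.
Each open branch fixes some atoms; the unmentioned ones are free. Counting distinct full assignments: branch {V=F, W=T, Z=F} (X, Y) contributes 4 new; branch {V=F, W=T, Y=F} (X, Z) contributes 2 new; branch {V=T, W=T, X=F, Y=F, Z=F} (none free) contributes 1 new; branch {V=T, W=T, X=F, Y=F, Z=F} (none free) contributes 0 new. Total: 7.

7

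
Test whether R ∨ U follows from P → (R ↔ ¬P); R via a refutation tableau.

Yes

Initial set: {(P → (R ↔ ¬P)); R; ¬(R ∨ U)}.
¬(R ∨ U): α-rule — add ¬R, ¬U.
× closes — contains both R and ¬R.
All 1 branch closes.
Every branch closed, so the premises entail the conclusion.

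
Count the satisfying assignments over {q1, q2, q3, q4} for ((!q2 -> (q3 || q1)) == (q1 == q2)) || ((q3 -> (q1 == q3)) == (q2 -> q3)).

Initial set: {T (((!q2 -> (q3 || q1)) == (q1 == q2)) || ((q3 -> (q1 == q3)) == (q2 -> q3)))}.
T (((!q2 -> (q3 || q1)) == (q1 == q2)) || ((q3 -> (q1 == q3)) == (q2 -> q3))): β-rule — branch into T ((!q2 -> (q3 || q1)) == (q1 == q2))  //  T ((q3 -> (q1 == q3)) == (q2 -> q3)).
  branch 1 (add T ((!q2 -> (q3 || q1)) == (q1 == q2))):
    T ((!q2 -> (q3 || q1)) == (q1 == q2)): β-rule — branch into T (!q2 -> (q3 || q1)), T (q1 == q2)  //  F (!q2 -> (q3 || q1)), F (q1 == q2).
      branch 1.1 (add T (!q2 -> (q3 || q1)), T (q1 == q2)):
        T (!q2 -> (q3 || q1)): β-rule — branch into F !q2  //  T (q3 || q1).
          branch 1.1.1 (add F !q2):
            T (q1 == q2): β-rule — branch into T q1, T q2  //  F q1, F q2.
              branch 1.1.1.1 (add T q1, T q2):
                ○ open, literals {q1=T, q2=T}.
              branch 1.1.1.2 (add F q1, F q2):
                × closes — contains both q2 and !q2.
          branch 1.1.2 (add T (q3 || q1)):
            T (q1 == q2): β-rule — branch into T q1, T q2  //  F q1, F q2.
              branch 1.1.2.1 (add T q1, T q2):
                T (q3 || q1): β-rule — branch into T q3  //  T q1.
                  branch 1.1.2.1.1 (add T q3):
                    ○ open, literals {q1=T, q2=T, q3=T}.
                  branch 1.1.2.1.2 (add T q1):
                    ○ open, literals {q1=T, q2=T}.
              branch 1.1.2.2 (add F q1, F q2):
                T (q3 || q1): β-rule — branch into T q3  //  T q1.
                  branch 1.1.2.2.1 (add T q3):
                    ○ open, literals {q1=F, q2=F, q3=T}.
                  branch 1.1.2.2.2 (add T q1):
                    × closes — contains both q1 and !q1.
      branch 1.2 (add F (!q2 -> (q3 || q1)), F (q1 == q2)):
        F (!q2 -> (q3 || q1)): α-rule — add T !q2, F (q3 || q1).
        F (q3 || q1): α-rule — add F q3, F q1.
        F (q1 == q2): β-rule — branch into T q1, F q2  //  F q1, T q2.
          branch 1.2.1 (add T q1, F q2):
            × closes — contains both q1 and !q1.
          branch 1.2.2 (add F q1, T q2):
            × closes — contains both q2 and !q2.
  branch 2 (add T ((q3 -> (q1 == q3)) == (q2 -> q3))):
    T ((q3 -> (q1 == q3)) == (q2 -> q3)): β-rule — branch into T (q3 -> (q1 == q3)), T (q2 -> q3)  //  F (q3 -> (q1 == q3)), F (q2 -> q3).
      branch 2.1 (add T (q3 -> (q1 == q3)), T (q2 -> q3)):
        T (q3 -> (q1 == q3)): β-rule — branch into F q3  //  T (q1 == q3).
          branch 2.1.1 (add F q3):
            T (q2 -> q3): β-rule — branch into F q2  //  T q3.
              branch 2.1.1.1 (add F q2):
                ○ open, literals {q2=F, q3=F}.
              branch 2.1.1.2 (add T q3):
                × closes — contains both q3 and !q3.
          branch 2.1.2 (add T (q1 == q3)):
            T (q2 -> q3): β-rule — branch into F q2  //  T q3.
              branch 2.1.2.1 (add F q2):
                T (q1 == q3): β-rule — branch into T q1, T q3  //  F q1, F q3.
                  branch 2.1.2.1.1 (add T q1, T q3):
                    ○ open, literals {q1=T, q2=F, q3=T}.
                  branch 2.1.2.1.2 (add F q1, F q3):
                    ○ open, literals {q1=F, q2=F, q3=F}.
              branch 2.1.2.2 (add T q3):
                T (q1 == q3): β-rule — branch into T q1, T q3  //  F q1, F q3.
                  branch 2.1.2.2.1 (add T q1, T q3):
                    ○ open, literals {q1=T, q3=T}.
                  branch 2.1.2.2.2 (add F q1, F q3):
                    × closes — contains both q3 and !q3.
      branch 2.2 (add F (q3 -> (q1 == q3)), F (q2 -> q3)):
        F (q3 -> (q1 == q3)): α-rule — add T q3, F (q1 == q3).
        F (q2 -> q3): α-rule — add T q2, F q3.
        × closes — contains both q3 and !q3.
7 branches closed, 8 open.
Each open branch fixes some atoms; the unmentioned ones are free. Counting distinct full assignments: branch {q1=T, q2=T} (q3, q4) contributes 4 new; branch {q1=T, q2=T, q3=T} (q4) contributes 0 new; branch {q1=T, q2=T} (q3, q4) contributes 0 new; branch {q1=F, q2=F, q3=T} (q4) contributes 2 new; branch {q2=F, q3=F} (q1, q4) contributes 4 new; branch {q1=T, q2=F, q3=T} (q4) contributes 2 new; branch {q1=F, q2=F, q3=F} (q4) contributes 0 new; branch {q1=T, q3=T} (q2, q4) contributes 0 new. Total: 12.

12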